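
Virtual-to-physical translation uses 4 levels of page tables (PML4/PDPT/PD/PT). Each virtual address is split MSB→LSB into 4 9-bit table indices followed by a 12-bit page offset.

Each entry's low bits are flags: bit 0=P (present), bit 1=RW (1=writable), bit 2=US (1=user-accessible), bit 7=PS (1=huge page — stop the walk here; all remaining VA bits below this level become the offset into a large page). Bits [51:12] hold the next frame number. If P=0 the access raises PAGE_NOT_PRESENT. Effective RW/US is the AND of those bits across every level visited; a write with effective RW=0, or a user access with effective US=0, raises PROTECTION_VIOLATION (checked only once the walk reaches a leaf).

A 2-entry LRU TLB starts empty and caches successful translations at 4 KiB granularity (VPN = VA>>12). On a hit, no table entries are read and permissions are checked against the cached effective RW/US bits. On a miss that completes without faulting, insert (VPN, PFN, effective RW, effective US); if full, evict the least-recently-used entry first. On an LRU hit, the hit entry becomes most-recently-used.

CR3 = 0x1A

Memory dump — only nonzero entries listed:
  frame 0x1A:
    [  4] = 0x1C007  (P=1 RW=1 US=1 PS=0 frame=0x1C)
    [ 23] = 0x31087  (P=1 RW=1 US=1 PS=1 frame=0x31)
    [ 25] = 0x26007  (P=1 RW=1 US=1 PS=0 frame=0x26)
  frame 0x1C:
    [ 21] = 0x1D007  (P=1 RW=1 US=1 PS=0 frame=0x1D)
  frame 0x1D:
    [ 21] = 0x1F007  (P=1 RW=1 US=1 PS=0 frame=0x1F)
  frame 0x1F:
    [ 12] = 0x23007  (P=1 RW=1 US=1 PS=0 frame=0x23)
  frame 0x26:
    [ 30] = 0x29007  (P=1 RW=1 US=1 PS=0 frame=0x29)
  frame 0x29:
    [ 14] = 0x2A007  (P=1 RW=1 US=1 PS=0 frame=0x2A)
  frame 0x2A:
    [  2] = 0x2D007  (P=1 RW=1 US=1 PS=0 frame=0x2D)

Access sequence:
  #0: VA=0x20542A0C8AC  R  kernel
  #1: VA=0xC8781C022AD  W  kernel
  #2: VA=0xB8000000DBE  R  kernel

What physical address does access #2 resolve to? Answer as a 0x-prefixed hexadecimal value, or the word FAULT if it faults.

Walk each access:
#0 VA=0x20542A0C8AC (r,kernel):
  [0] read 0x1A idx=4: raw=0x1C007 flags P=1 W=1 U=1 S=0
  [1] read 0x1C idx=21: raw=0x1D007 flags P=1 W=1 U=1 S=0
  [2] read 0x1D idx=21: raw=0x1F007 flags P=1 W=1 U=1 S=0
  [3] read 0x1F idx=12: raw=0x23007 flags P=1 W=1 U=1 S=0
  → PA=0x238AC  (4 entries read)
#1 VA=0xC8781C022AD (w,kernel):
  [0] read 0x1A idx=25: raw=0x26007 flags P=1 W=1 U=1 S=0
  [1] read 0x26 idx=30: raw=0x29007 flags P=1 W=1 U=1 S=0
  [2] read 0x29 idx=14: raw=0x2A007 flags P=1 W=1 U=1 S=0
  [3] read 0x2A idx=2: raw=0x2D007 flags P=1 W=1 U=1 S=0
  → PA=0x2D2AD  (4 entries read)
#2 VA=0xB8000000DBE (r,kernel):
  [0] read 0x1A idx=23: raw=0x31087 flags P=1 W=1 U=1 S=1
  → PA=0x31DBE (huge @L0)  (1 entries read)

Access #2 PA: 0x31DBE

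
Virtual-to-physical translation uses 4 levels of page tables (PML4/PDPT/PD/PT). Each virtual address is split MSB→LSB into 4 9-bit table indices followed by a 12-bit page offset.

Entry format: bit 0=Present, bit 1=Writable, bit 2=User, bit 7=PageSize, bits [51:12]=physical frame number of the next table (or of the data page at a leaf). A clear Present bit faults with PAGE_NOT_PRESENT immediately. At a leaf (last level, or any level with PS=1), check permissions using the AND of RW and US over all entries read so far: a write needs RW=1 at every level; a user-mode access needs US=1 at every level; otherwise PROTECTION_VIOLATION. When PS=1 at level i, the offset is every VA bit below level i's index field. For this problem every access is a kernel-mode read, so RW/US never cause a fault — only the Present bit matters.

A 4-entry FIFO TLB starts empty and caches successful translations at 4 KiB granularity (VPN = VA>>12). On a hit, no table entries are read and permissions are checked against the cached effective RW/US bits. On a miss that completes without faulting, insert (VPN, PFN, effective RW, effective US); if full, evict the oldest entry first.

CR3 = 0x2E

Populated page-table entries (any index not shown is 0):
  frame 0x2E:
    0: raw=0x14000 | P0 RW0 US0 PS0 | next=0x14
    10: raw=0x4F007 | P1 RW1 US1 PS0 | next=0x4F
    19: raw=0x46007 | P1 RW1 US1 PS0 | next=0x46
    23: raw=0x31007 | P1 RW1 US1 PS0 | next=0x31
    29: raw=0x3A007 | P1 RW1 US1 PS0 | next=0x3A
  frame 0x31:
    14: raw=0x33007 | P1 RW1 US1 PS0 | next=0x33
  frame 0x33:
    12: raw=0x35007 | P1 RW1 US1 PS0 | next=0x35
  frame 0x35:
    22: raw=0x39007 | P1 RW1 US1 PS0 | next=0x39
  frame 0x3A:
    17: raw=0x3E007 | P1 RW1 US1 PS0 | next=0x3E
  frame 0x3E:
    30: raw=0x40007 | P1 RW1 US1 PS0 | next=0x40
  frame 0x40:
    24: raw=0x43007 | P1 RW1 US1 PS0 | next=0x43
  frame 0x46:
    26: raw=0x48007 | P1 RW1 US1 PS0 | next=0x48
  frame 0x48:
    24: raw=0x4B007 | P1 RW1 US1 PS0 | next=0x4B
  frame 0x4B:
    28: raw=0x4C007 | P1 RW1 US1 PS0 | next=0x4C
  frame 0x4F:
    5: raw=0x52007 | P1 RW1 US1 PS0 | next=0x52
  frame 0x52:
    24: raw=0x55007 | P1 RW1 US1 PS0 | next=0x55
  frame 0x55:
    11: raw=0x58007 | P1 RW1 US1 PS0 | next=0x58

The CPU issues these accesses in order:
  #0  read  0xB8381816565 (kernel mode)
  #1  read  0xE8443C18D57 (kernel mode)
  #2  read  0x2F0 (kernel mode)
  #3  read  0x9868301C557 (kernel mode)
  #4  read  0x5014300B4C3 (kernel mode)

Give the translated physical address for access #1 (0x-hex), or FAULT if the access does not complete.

Per-access translation:
#0 VA=0xB8381816565 (r,kernel):
  [0] read 0x2E idx=23: raw=0x31007 flags P=1 W=1 U=1 S=0
  [1] read 0x31 idx=14: raw=0x33007 flags P=1 W=1 U=1 S=0
  [2] read 0x33 idx=12: raw=0x35007 flags P=1 W=1 U=1 S=0
  [3] read 0x35 idx=22: raw=0x39007 flags P=1 W=1 U=1 S=0
  ⇒ phys 0x39565  [4 reads]
#1 VA=0xE8443C18D57 (r,kernel):
  [0] read 0x2E idx=29: raw=0x3A007 flags P=1 W=1 U=1 S=0
  [1] read 0x3A idx=17: raw=0x3E007 flags P=1 W=1 U=1 S=0
  [2] read 0x3E idx=30: raw=0x40007 flags P=1 W=1 U=1 S=0
  [3] read 0x40 idx=24: raw=0x43007 flags P=1 W=1 U=1 S=0
  ⇒ phys 0x43D57  [4 reads]
#2 VA=0x2F0 (r,kernel):
  [0] read 0x2E idx=0: raw=0x14000 flags P=0 W=0 U=0 S=0
  ⇒ fault: PAGE_NOT_PRESENT  — 1 lookups
#3 VA=0x9868301C557 (r,kernel):
  [0] read 0x2E idx=19: raw=0x46007 flags P=1 W=1 U=1 S=0
  [1] read 0x46 idx=26: raw=0x48007 flags P=1 W=1 U=1 S=0
  [2] read 0x48 idx=24: raw=0x4B007 flags P=1 W=1 U=1 S=0
  [3] read 0x4B idx=28: raw=0x4C007 flags P=1 W=1 U=1 S=0
  ⇒ phys 0x4C557  [4 reads]
#4 VA=0x5014300B4C3 (r,kernel):
  [0] read 0x2E idx=10: raw=0x4F007 flags P=1 W=1 U=1 S=0
  [1] read 0x4F idx=5: raw=0x52007 flags P=1 W=1 U=1 S=0
  [2] read 0x52 idx=24: raw=0x55007 flags P=1 W=1 U=1 S=0
  [3] read 0x55 idx=11: raw=0x58007 flags P=1 W=1 U=1 S=0
  ⇒ phys 0x584C3  [4 reads]

Access #1 PA: 0x43D57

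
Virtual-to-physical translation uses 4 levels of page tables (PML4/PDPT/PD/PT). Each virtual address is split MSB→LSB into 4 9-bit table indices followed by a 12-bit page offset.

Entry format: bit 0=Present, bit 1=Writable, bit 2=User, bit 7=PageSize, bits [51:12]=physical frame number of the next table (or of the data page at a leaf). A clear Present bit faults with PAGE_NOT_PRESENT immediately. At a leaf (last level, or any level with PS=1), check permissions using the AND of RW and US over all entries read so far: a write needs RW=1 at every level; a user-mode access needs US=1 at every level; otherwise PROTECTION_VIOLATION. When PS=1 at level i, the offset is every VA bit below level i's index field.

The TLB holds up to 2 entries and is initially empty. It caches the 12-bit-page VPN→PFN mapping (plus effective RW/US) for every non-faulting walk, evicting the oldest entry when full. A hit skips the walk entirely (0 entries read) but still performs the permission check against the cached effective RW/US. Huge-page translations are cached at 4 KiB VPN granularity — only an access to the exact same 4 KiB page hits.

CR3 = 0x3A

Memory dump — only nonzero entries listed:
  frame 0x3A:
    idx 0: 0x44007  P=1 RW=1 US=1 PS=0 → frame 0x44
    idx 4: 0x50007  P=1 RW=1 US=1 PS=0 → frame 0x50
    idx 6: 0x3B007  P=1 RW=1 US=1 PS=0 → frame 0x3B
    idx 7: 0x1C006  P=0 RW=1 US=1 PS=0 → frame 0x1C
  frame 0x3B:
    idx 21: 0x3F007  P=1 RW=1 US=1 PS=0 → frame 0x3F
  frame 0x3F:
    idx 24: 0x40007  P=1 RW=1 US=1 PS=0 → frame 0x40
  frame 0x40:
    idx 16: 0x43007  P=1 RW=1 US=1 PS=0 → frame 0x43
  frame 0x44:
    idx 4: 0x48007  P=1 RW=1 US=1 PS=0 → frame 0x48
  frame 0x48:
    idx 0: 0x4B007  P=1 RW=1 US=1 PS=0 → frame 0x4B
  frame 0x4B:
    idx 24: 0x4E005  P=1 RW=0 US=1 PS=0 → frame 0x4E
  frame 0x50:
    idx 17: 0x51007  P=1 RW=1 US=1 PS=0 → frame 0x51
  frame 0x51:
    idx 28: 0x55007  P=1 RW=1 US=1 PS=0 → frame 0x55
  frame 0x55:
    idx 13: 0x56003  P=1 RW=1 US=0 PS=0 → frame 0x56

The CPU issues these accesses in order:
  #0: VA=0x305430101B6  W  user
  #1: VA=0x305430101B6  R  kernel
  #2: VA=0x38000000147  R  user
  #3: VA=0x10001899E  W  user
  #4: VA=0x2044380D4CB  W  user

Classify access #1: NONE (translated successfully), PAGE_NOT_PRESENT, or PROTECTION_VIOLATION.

Per-access translation:
#0 VA=0x305430101B6 (w,user):
  L0: frame=0x3A idx=6 entry=0x3B007 [P=1 RW=1 US=1 PS=0]
  L1: frame=0x3B idx=21 entry=0x3F007 [P=1 RW=1 US=1 PS=0]
  L2: frame=0x3F idx=24 entry=0x40007 [P=1 RW=1 US=1 PS=0]
  L3: frame=0x40 idx=16 entry=0x43007 [P=1 RW=1 US=1 PS=0]
  → PA=0x431B6  (4 entries read)
#1 VA=0x305430101B6 (r,kernel):
  TLB hit vpn=0x30543010 → PA=0x431B6
#2 VA=0x38000000147 (r,user):
  L0: frame=0x3A idx=7 entry=0x1C006 [P=0 RW=1 US=1 PS=0]
  ✗ PAGE_NOT_PRESENT  [1 reads]
#3 VA=0x10001899E (w,user):
  L0: frame=0x3A idx=0 entry=0x44007 [P=1 RW=1 US=1 PS=0]
  L1: frame=0x44 idx=4 entry=0x48007 [P=1 RW=1 US=1 PS=0]
  L2: frame=0x48 idx=0 entry=0x4B007 [P=1 RW=1 US=1 PS=0]
  L3: frame=0x4B idx=24 entry=0x4E005 [P=1 RW=0 US=1 PS=0]
  ✗ PROTECTION_VIOLATION  [4 reads]
#4 VA=0x2044380D4CB (w,user):
  L0: frame=0x3A idx=4 entry=0x50007 [P=1 RW=1 US=1 PS=0]
  L1: frame=0x50 idx=17 entry=0x51007 [P=1 RW=1 US=1 PS=0]
  L2: frame=0x51 idx=28 entry=0x55007 [P=1 RW=1 US=1 PS=0]
  L3: frame=0x55 idx=13 entry=0x56003 [P=1 RW=1 US=0 PS=0]
  ✗ PROTECTION_VIOLATION  [4 reads]

Access #1 fault: NONE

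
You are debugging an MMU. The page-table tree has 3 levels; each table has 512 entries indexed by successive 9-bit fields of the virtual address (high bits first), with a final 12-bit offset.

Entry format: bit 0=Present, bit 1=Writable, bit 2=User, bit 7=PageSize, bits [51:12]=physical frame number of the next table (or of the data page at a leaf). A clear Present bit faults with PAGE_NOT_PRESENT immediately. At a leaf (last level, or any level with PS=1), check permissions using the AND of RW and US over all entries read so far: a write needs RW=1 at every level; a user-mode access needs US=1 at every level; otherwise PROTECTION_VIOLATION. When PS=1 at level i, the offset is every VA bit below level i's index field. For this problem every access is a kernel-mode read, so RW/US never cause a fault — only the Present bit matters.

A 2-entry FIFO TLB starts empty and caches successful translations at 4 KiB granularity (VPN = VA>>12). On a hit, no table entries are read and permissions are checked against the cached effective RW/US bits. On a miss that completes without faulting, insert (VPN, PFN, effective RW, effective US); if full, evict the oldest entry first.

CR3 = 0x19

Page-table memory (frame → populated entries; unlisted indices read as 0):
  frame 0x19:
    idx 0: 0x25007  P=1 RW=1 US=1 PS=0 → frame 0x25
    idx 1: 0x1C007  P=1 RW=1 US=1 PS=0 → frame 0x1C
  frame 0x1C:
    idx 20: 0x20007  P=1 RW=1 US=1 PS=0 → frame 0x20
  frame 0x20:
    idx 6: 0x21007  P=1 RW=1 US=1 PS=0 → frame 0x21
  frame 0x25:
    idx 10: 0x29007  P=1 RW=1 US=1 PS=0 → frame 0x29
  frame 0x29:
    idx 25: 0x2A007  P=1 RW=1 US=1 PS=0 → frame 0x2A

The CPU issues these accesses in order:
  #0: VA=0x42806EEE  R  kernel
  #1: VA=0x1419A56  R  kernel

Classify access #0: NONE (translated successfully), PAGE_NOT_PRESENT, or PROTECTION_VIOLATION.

Walk each access:
#0 VA=0x42806EEE (r,kernel):
  L0: frame=0x19 idx=1 entry=0x1C007 [P=1 RW=1 US=1 PS=0]
  L1: frame=0x1C idx=20 entry=0x20007 [P=1 RW=1 US=1 PS=0]
  L2: frame=0x20 idx=6 entry=0x21007 [P=1 RW=1 US=1 PS=0]
  ⇒ phys 0x21EEE  [3 reads]
#1 VA=0x1419A56 (r,kernel):
  L0: frame=0x19 idx=0 entry=0x25007 [P=1 RW=1 US=1 PS=0]
  L1: frame=0x25 idx=10 entry=0x29007 [P=1 RW=1 US=1 PS=0]
  L2: frame=0x29 idx=25 entry=0x2A007 [P=1 RW=1 US=1 PS=0]
  ⇒ phys 0x2AA56  [3 reads]

Access #0 fault: NONE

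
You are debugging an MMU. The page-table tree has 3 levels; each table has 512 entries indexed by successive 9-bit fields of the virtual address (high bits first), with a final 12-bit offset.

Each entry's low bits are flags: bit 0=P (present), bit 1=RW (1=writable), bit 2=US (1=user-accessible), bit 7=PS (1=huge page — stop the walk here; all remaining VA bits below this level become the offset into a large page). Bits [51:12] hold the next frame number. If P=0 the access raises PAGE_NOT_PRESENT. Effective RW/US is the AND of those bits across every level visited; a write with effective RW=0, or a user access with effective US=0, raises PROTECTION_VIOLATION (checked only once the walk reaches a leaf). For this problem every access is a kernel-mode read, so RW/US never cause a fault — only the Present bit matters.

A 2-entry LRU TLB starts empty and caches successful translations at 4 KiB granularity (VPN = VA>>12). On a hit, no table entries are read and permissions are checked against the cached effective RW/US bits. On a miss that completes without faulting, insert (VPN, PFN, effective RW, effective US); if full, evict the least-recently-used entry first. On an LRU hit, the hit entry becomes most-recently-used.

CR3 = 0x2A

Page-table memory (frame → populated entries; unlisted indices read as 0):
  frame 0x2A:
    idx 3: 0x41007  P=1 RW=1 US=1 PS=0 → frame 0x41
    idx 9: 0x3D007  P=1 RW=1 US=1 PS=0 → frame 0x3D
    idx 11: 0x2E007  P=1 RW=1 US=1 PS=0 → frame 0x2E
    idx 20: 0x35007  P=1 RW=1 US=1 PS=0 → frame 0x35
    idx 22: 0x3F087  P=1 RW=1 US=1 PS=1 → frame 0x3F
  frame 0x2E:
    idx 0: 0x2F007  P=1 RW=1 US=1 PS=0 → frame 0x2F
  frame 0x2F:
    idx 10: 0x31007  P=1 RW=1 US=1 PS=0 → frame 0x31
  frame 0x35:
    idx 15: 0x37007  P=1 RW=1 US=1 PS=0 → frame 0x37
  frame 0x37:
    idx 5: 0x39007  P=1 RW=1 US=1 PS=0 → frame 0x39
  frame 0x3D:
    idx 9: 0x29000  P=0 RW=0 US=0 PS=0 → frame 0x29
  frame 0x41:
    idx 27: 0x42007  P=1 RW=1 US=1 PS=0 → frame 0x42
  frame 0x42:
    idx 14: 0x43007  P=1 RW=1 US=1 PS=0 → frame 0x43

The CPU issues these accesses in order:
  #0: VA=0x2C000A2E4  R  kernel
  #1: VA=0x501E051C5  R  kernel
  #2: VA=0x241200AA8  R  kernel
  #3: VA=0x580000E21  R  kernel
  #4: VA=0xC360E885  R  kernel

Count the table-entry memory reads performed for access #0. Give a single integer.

Trace:
#0 VA=0x2C000A2E4 (r,kernel):
  L0 @0x2A[11] → 0x2E007  P=1,RW=1,US=1,PS=0
  L1 @0x2E[0] → 0x2F007  P=1,RW=1,US=1,PS=0
  L2 @0x2F[10] → 0x31007  P=1,RW=1,US=1,PS=0
  → PA=0x312E4  (3 entries read)
#1 VA=0x501E051C5 (r,kernel):
  L0 @0x2A[20] → 0x35007  P=1,RW=1,US=1,PS=0
  L1 @0x35[15] → 0x37007  P=1,RW=1,US=1,PS=0
  L2 @0x37[5] → 0x39007  P=1,RW=1,US=1,PS=0
  → PA=0x391C5  (3 entries read)
#2 VA=0x241200AA8 (r,kernel):
  L0 @0x2A[9] → 0x3D007  P=1,RW=1,US=1,PS=0
  L1 @0x3D[9] → 0x29000  P=0,RW=0,US=0,PS=0
  ⇒ fault: PAGE_NOT_PRESENT  — 2 lookups
#3 VA=0x580000E21 (r,kernel):
  L0 @0x2A[22] → 0x3F087  P=1,RW=1,US=1,PS=1
  → PA=0x3FE21 (huge @L0)  (1 entries read)
#4 VA=0xC360E885 (r,kernel):
  L0 @0x2A[3] → 0x41007  P=1,RW=1,US=1,PS=0
  L1 @0x41[27] → 0x42007  P=1,RW=1,US=1,PS=0
  L2 @0x42[14] → 0x43007  P=1,RW=1,US=1,PS=0
  → PA=0x43885  (3 entries read)

Entries read for #0: 3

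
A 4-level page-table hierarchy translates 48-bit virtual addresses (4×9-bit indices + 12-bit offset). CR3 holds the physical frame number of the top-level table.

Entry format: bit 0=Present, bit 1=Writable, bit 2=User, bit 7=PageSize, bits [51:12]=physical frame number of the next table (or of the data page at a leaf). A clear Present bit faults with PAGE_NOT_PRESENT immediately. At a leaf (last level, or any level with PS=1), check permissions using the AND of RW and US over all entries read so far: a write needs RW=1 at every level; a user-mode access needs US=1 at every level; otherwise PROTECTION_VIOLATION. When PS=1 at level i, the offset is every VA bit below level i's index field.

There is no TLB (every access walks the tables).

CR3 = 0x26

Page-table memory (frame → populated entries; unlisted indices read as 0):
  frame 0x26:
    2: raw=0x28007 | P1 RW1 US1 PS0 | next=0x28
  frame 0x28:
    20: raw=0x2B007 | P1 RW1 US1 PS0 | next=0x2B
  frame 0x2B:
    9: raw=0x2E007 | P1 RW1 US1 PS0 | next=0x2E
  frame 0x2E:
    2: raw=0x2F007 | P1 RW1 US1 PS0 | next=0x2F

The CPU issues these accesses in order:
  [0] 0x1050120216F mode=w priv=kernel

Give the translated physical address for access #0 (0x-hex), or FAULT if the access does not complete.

Per-access translation:
#0 VA=0x1050120216F (w,kernel):
  L0 @0x26[2] → 0x28007  P=1,RW=1,US=1,PS=0
  L1 @0x28[20] → 0x2B007  P=1,RW=1,US=1,PS=0
  L2 @0x2B[9] → 0x2E007  P=1,RW=1,US=1,PS=0
  L3 @0x2E[2] → 0x2F007  P=1,RW=1,US=1,PS=0
  ⇒ phys 0x2F16F  [4 reads]

Access #0 PA: 0x2F16F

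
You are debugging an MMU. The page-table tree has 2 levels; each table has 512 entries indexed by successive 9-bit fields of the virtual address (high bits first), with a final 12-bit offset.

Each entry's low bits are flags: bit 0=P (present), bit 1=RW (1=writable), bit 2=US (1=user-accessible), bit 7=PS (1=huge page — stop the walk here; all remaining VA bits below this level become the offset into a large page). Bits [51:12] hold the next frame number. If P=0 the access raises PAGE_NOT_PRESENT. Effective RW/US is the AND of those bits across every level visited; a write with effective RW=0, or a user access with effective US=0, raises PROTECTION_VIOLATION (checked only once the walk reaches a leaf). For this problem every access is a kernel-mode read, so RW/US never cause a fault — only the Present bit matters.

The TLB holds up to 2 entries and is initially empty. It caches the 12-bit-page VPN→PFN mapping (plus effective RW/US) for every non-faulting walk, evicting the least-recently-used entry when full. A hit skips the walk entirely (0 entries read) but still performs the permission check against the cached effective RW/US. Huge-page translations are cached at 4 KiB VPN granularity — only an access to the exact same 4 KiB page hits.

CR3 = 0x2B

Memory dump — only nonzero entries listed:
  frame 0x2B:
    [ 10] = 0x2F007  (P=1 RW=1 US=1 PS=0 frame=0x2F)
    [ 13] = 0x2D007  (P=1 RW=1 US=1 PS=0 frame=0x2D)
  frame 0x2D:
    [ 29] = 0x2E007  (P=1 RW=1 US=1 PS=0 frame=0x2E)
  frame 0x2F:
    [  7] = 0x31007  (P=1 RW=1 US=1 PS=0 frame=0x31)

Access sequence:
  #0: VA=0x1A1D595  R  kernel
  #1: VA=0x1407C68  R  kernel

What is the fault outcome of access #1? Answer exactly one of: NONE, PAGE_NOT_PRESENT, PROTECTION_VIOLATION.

Walk each access:
#0 VA=0x1A1D595 (r,kernel):
  [0] read 0x2B idx=13: raw=0x2D007 flags P=1 W=1 U=1 S=0
  [1] read 0x2D idx=29: raw=0x2E007 flags P=1 W=1 U=1 S=0
  → PA=0x2E595  (2 entries read)
#1 VA=0x1407C68 (r,kernel):
  [0] read 0x2B idx=10: raw=0x2F007 flags P=1 W=1 U=1 S=0
  [1] read 0x2F idx=7: raw=0x31007 flags P=1 W=1 U=1 S=0
  → PA=0x31C68  (2 entries read)

Access #1 fault: NONE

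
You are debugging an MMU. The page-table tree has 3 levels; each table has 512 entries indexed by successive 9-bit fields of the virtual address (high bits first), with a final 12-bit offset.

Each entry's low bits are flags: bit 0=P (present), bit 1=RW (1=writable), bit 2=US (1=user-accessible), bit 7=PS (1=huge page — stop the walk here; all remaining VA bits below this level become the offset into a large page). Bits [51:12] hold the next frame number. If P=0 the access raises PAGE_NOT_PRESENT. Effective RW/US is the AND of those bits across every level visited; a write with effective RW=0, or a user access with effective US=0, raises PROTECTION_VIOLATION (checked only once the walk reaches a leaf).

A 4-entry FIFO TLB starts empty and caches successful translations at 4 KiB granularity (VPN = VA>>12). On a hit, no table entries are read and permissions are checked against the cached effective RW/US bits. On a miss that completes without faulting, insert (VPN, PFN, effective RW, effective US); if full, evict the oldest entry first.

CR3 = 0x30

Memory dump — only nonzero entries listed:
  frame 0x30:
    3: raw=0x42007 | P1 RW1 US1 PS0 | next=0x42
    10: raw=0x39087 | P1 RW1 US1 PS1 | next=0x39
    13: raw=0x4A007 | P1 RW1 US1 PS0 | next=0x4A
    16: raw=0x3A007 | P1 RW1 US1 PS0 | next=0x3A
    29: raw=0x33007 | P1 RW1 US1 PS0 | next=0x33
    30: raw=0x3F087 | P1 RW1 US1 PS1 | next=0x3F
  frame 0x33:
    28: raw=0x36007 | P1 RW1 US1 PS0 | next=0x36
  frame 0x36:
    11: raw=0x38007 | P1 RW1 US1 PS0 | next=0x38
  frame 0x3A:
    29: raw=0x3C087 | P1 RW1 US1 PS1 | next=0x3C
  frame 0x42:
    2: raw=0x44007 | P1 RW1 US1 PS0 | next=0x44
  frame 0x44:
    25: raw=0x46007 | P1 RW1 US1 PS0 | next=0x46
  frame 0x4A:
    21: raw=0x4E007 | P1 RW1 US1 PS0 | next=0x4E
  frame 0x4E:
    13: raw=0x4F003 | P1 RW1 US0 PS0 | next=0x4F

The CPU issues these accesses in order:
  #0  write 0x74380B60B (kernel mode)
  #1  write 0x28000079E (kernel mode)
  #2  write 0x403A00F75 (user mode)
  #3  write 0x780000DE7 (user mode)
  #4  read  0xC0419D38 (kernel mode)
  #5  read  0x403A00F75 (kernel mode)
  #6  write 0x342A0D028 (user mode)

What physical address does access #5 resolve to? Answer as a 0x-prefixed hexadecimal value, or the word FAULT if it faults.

Per-access translation:
#0 VA=0x74380B60B (w,kernel):
  [0] read 0x30 idx=29: raw=0x33007 flags P=1 W=1 U=1 S=0
  [1] read 0x33 idx=28: raw=0x36007 flags P=1 W=1 U=1 S=0
  [2] read 0x36 idx=11: raw=0x38007 flags P=1 W=1 U=1 S=0
  ✓ 0x3860B  — 3 lookups
#1 VA=0x28000079E (w,kernel):
  [0] read 0x30 idx=10: raw=0x39087 flags P=1 W=1 U=1 S=1
  ✓ 0x3979E (huge @L0)  — 1 lookups
#2 VA=0x403A00F75 (w,user):
  [0] read 0x30 idx=16: raw=0x3A007 flags P=1 W=1 U=1 S=0
  [1] read 0x3A idx=29: raw=0x3C087 flags P=1 W=1 U=1 S=1
  ✓ 0x3CF75 (huge @L1)  — 2 lookups
#3 VA=0x780000DE7 (w,user):
  [0] read 0x30 idx=30: raw=0x3F087 flags P=1 W=1 U=1 S=1
  ✓ 0x3FDE7 (huge @L0)  — 1 lookups
#4 VA=0xC0419D38 (r,kernel):
  [0] read 0x30 idx=3: raw=0x42007 flags P=1 W=1 U=1 S=0
  [1] read 0x42 idx=2: raw=0x44007 flags P=1 W=1 U=1 S=0
  [2] read 0x44 idx=25: raw=0x46007 flags P=1 W=1 U=1 S=0
  ✓ 0x46D38  — 3 lookups
#5 VA=0x403A00F75 (r,kernel):
  TLB hit vpn=0x403A00 → PA=0x3CF75
#6 VA=0x342A0D028 (w,user):
  [0] read 0x30 idx=13: raw=0x4A007 flags P=1 W=1 U=1 S=0
  [1] read 0x4A idx=21: raw=0x4E007 flags P=1 W=1 U=1 S=0
  [2] read 0x4E idx=13: raw=0x4F003 flags P=1 W=1 U=0 S=0
  → PROTECTION_VIOLATION  (3 entries read)

Access #5 PA: 0x3CF75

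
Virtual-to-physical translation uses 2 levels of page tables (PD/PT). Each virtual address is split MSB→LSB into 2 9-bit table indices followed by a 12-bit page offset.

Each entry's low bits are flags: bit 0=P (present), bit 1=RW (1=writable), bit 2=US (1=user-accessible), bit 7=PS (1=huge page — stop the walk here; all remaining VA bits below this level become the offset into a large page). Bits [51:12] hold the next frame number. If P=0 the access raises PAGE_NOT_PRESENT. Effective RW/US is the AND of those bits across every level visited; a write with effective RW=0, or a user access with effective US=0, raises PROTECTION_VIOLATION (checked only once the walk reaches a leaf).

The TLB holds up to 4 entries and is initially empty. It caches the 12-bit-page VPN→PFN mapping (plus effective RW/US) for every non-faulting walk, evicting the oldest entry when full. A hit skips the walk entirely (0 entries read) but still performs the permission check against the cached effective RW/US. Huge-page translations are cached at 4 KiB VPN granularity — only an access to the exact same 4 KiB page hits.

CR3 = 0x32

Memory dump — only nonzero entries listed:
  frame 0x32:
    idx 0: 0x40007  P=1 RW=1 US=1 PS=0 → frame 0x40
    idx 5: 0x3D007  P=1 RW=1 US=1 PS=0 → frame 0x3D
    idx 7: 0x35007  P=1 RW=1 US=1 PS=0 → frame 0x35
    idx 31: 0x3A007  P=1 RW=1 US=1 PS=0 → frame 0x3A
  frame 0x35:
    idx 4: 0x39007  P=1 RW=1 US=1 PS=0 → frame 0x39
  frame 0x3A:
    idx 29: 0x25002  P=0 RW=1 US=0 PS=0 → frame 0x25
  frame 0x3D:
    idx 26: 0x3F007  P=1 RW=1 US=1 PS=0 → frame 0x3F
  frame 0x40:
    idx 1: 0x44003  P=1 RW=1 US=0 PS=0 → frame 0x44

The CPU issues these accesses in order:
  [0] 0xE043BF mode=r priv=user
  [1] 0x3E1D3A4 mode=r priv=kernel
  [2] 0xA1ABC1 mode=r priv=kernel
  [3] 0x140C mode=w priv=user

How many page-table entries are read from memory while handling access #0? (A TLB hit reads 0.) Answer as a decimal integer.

Per-access translation:
#0 VA=0xE043BF (r,user):
  [0] read 0x32 idx=7: raw=0x35007 flags P=1 W=1 U=1 S=0
  [1] read 0x35 idx=4: raw=0x39007 flags P=1 W=1 U=1 S=0
  ✓ 0x393BF  — 2 lookups
#1 VA=0x3E1D3A4 (r,kernel):
  [0] read 0x32 idx=31: raw=0x3A007 flags P=1 W=1 U=1 S=0
  [1] read 0x3A idx=29: raw=0x25002 flags P=0 W=1 U=0 S=0
  → PAGE_NOT_PRESENT  (2 entries read)
#2 VA=0xA1ABC1 (r,kernel):
  [0] read 0x32 idx=5: raw=0x3D007 flags P=1 W=1 U=1 S=0
  [1] read 0x3D idx=26: raw=0x3F007 flags P=1 W=1 U=1 S=0
  ✓ 0x3FBC1  — 2 lookups
#3 VA=0x140C (w,user):
  [0] read 0x32 idx=0: raw=0x40007 flags P=1 W=1 U=1 S=0
  [1] read 0x40 idx=1: raw=0x44003 flags P=1 W=1 U=0 S=0
  → PROTECTION_VIOLATION  (2 entries read)

Entries read for #0: 2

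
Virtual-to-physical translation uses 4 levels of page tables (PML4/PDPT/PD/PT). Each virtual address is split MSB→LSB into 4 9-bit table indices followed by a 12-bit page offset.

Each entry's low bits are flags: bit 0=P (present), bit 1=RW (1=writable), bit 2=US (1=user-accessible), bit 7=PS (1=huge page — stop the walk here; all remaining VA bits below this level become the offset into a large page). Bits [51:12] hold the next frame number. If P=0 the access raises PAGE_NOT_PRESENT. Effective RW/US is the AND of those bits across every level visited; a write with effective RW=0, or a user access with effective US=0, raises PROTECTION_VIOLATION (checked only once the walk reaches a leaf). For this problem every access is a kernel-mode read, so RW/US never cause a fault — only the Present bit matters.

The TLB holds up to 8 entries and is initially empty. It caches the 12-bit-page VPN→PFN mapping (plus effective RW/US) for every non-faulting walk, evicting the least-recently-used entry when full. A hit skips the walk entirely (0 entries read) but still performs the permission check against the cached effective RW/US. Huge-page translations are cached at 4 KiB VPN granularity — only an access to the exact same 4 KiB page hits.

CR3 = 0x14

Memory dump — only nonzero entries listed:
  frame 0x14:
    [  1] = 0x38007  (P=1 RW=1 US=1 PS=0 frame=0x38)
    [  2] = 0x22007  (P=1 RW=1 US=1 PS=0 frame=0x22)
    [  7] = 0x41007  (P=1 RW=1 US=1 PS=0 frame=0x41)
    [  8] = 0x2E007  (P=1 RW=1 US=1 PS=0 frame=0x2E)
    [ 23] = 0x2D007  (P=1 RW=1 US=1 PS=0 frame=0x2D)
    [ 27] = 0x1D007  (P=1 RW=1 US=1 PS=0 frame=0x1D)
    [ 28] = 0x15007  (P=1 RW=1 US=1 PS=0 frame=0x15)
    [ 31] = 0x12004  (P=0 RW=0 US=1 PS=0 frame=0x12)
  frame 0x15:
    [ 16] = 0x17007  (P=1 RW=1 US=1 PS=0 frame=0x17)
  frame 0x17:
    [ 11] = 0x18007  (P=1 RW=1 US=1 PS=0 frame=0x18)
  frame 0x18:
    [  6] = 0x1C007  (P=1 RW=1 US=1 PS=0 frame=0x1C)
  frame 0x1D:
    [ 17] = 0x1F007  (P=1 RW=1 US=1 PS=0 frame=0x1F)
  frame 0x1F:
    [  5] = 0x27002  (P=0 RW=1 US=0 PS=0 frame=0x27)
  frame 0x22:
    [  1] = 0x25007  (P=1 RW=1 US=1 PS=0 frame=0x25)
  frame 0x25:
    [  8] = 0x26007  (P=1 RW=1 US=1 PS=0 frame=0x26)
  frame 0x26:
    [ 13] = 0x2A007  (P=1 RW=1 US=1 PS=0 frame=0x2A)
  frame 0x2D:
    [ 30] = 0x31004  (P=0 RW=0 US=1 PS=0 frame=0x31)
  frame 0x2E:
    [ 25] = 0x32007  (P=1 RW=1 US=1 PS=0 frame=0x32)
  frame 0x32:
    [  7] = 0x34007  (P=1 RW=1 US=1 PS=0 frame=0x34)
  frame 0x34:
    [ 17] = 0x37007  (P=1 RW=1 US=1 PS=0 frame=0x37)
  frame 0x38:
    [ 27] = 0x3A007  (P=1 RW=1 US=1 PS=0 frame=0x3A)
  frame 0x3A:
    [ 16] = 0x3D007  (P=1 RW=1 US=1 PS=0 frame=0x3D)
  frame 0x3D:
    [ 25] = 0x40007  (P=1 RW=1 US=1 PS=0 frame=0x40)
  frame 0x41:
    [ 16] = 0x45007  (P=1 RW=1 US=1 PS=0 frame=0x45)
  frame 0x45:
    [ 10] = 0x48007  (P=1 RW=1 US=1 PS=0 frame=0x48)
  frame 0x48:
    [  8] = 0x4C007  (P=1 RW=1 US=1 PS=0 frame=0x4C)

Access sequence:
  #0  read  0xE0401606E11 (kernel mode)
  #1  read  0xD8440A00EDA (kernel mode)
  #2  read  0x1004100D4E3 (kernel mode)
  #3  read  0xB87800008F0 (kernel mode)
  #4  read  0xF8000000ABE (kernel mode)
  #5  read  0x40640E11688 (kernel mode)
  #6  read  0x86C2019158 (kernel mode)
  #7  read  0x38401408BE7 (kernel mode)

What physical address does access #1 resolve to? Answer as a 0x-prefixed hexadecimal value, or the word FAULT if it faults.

Trace:
#0 VA=0xE0401606E11 (r,kernel):
  lvl0: tbl 0x14, slot 28 ⇒ 0x15007 (P1/RW1/US1/PS0)
  lvl1: tbl 0x15, slot 16 ⇒ 0x17007 (P1/RW1/US1/PS0)
  lvl2: tbl 0x17, slot 11 ⇒ 0x18007 (P1/RW1/US1/PS0)
  lvl3: tbl 0x18, slot 6 ⇒ 0x1C007 (P1/RW1/US1/PS0)
  ⇒ phys 0x1CE11  [4 reads]
#1 VA=0xD8440A00EDA (r,kernel):
  lvl0: tbl 0x14, slot 27 ⇒ 0x1D007 (P1/RW1/US1/PS0)
  lvl1: tbl 0x1D, slot 17 ⇒ 0x1F007 (P1/RW1/US1/PS0)
  lvl2: tbl 0x1F, slot 5 ⇒ 0x27002 (P0/RW1/US0/PS0)
  ✗ PAGE_NOT_PRESENT  [3 reads]
#2 VA=0x1004100D4E3 (r,kernel):
  lvl0: tbl 0x14, slot 2 ⇒ 0x22007 (P1/RW1/US1/PS0)
  lvl1: tbl 0x22, slot 1 ⇒ 0x25007 (P1/RW1/US1/PS0)
  lvl2: tbl 0x25, slot 8 ⇒ 0x26007 (P1/RW1/US1/PS0)
  lvl3: tbl 0x26, slot 13 ⇒ 0x2A007 (P1/RW1/US1/PS0)
  ⇒ phys 0x2A4E3  [4 reads]
#3 VA=0xB87800008F0 (r,kernel):
  lvl0: tbl 0x14, slot 23 ⇒ 0x2D007 (P1/RW1/US1/PS0)
  lvl1: tbl 0x2D, slot 30 ⇒ 0x31004 (P0/RW0/US1/PS0)
  ✗ PAGE_NOT_PRESENT  [2 reads]
#4 VA=0xF8000000ABE (r,kernel):
  lvl0: tbl 0x14, slot 31 ⇒ 0x12004 (P0/RW0/US1/PS0)
  ✗ PAGE_NOT_PRESENT  [1 reads]
#5 VA=0x40640E11688 (r,kernel):
  lvl0: tbl 0x14, slot 8 ⇒ 0x2E007 (P1/RW1/US1/PS0)
  lvl1: tbl 0x2E, slot 25 ⇒ 0x32007 (P1/RW1/US1/PS0)
  lvl2: tbl 0x32, slot 7 ⇒ 0x34007 (P1/RW1/US1/PS0)
  lvl3: tbl 0x34, slot 17 ⇒ 0x37007 (P1/RW1/US1/PS0)
  ⇒ phys 0x37688  [4 reads]
#6 VA=0x86C2019158 (r,kernel):
  lvl0: tbl 0x14, slot 1 ⇒ 0x38007 (P1/RW1/US1/PS0)
  lvl1: tbl 0x38, slot 27 ⇒ 0x3A007 (P1/RW1/US1/PS0)
  lvl2: tbl 0x3A, slot 16 ⇒ 0x3D007 (P1/RW1/US1/PS0)
  lvl3: tbl 0x3D, slot 25 ⇒ 0x40007 (P1/RW1/US1/PS0)
  ⇒ phys 0x40158  [4 reads]
#7 VA=0x38401408BE7 (r,kernel):
  lvl0: tbl 0x14, slot 7 ⇒ 0x41007 (P1/RW1/US1/PS0)
  lvl1: tbl 0x41, slot 16 ⇒ 0x45007 (P1/RW1/US1/PS0)
  lvl2: tbl 0x45, slot 10 ⇒ 0x48007 (P1/RW1/US1/PS0)
  lvl3: tbl 0x48, slot 8 ⇒ 0x4C007 (P1/RW1/US1/PS0)
  ⇒ phys 0x4CBE7  [4 reads]

Access #1 PA: FAULT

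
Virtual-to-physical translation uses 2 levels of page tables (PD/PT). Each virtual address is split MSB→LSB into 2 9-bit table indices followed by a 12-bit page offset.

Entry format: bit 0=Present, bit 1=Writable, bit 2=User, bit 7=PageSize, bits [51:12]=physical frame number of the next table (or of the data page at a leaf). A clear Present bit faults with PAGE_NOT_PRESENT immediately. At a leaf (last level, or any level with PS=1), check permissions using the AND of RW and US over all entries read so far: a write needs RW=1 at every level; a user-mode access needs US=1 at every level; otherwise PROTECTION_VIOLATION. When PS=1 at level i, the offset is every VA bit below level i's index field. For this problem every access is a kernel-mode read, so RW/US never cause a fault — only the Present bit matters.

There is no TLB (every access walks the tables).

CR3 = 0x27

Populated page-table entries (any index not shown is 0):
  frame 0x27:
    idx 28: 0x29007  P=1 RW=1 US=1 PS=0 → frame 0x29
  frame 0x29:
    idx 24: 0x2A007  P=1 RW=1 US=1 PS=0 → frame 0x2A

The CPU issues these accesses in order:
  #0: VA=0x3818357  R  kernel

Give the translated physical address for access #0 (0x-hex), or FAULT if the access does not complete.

Trace:
#0 VA=0x3818357 (r,kernel):
  L0: frame=0x27 idx=28 entry=0x29007 [P=1 RW=1 US=1 PS=0]
  L1: frame=0x29 idx=24 entry=0x2A007 [P=1 RW=1 US=1 PS=0]
  ✓ 0x2A357  — 2 lookups

Access #0 PA: 0x2A357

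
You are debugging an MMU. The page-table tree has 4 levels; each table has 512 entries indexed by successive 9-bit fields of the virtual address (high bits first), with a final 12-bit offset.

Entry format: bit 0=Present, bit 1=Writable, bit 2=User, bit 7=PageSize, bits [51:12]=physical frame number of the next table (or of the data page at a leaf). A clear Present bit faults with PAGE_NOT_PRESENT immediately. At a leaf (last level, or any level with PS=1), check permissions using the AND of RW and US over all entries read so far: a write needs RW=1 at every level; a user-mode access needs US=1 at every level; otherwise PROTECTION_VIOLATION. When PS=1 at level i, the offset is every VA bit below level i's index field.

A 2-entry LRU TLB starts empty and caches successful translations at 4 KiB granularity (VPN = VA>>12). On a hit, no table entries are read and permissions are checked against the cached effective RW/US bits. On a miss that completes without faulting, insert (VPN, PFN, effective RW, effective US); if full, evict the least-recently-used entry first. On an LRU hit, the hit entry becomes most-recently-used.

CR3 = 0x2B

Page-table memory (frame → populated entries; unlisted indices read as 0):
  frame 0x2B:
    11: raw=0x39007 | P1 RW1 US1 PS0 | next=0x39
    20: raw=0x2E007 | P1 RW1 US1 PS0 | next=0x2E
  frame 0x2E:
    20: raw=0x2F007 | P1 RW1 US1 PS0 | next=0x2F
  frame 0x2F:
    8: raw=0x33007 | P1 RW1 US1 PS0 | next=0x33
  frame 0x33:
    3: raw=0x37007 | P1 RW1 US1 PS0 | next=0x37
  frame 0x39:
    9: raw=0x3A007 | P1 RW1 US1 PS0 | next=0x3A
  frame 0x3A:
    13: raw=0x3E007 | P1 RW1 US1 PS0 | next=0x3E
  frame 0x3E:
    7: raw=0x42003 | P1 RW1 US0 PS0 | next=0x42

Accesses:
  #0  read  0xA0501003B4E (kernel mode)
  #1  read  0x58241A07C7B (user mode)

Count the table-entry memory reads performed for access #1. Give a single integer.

Walk each access:
#0 VA=0xA0501003B4E (r,kernel):
  [0] read 0x2B idx=20: raw=0x2E007 flags P=1 W=1 U=1 S=0
  [1] read 0x2E idx=20: raw=0x2F007 flags P=1 W=1 U=1 S=0
  [2] read 0x2F idx=8: raw=0x33007 flags P=1 W=1 U=1 S=0
  [3] read 0x33 idx=3: raw=0x37007 flags P=1 W=1 U=1 S=0
  → PA=0x37B4E  (4 entries read)
#1 VA=0x58241A07C7B (r,user):
  [0] read 0x2B idx=11: raw=0x39007 flags P=1 W=1 U=1 S=0
  [1] read 0x39 idx=9: raw=0x3A007 flags P=1 W=1 U=1 S=0
  [2] read 0x3A idx=13: raw=0x3E007 flags P=1 W=1 U=1 S=0
  [3] read 0x3E idx=7: raw=0x42003 flags P=1 W=1 U=0 S=0
  ✗ PROTECTION_VIOLATION  [4 reads]

Entries read for #1: 4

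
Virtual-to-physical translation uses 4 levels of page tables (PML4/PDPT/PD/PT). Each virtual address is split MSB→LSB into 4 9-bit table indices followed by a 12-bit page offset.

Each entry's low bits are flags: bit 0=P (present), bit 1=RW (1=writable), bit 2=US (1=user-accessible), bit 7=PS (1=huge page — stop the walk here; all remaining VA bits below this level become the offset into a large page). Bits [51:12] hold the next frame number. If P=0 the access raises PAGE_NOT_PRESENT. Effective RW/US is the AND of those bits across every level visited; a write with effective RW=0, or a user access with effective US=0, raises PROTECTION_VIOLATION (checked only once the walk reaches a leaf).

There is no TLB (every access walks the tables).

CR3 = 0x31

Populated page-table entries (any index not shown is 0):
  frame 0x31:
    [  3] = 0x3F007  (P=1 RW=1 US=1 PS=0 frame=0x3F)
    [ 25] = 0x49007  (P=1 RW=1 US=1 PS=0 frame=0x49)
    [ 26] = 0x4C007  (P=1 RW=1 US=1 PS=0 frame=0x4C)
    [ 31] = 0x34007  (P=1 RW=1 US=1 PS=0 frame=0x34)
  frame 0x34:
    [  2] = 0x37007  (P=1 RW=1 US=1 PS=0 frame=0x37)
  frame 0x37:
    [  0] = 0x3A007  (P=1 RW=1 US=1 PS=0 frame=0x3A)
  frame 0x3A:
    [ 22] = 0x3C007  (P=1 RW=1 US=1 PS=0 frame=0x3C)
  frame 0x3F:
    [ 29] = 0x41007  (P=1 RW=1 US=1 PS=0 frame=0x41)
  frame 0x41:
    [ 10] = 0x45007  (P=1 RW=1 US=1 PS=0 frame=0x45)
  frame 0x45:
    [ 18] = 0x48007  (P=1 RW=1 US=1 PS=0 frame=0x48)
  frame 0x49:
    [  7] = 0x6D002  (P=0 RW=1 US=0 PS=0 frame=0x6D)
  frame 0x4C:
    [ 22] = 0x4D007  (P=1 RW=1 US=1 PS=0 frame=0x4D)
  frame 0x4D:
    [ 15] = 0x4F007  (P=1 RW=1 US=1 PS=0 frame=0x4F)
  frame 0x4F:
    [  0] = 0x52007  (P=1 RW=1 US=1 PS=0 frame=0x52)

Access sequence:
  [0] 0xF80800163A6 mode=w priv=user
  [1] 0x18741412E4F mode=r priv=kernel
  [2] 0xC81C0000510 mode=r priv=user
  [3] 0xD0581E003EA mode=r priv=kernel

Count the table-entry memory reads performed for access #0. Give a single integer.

Trace:
#0 VA=0xF80800163A6 (w,user):
  lvl0: tbl 0x31, slot 31 ⇒ 0x34007 (P1/RW1/US1/PS0)
  lvl1: tbl 0x34, slot 2 ⇒ 0x37007 (P1/RW1/US1/PS0)
  lvl2: tbl 0x37, slot 0 ⇒ 0x3A007 (P1/RW1/US1/PS0)
  lvl3: tbl 0x3A, slot 22 ⇒ 0x3C007 (P1/RW1/US1/PS0)
  → PA=0x3C3A6  (4 entries read)
#1 VA=0x18741412E4F (r,kernel):
  lvl0: tbl 0x31, slot 3 ⇒ 0x3F007 (P1/RW1/US1/PS0)
  lvl1: tbl 0x3F, slot 29 ⇒ 0x41007 (P1/RW1/US1/PS0)
  lvl2: tbl 0x41, slot 10 ⇒ 0x45007 (P1/RW1/US1/PS0)
  lvl3: tbl 0x45, slot 18 ⇒ 0x48007 (P1/RW1/US1/PS0)
  → PA=0x48E4F  (4 entries read)
#2 VA=0xC81C0000510 (r,user):
  lvl0: tbl 0x31, slot 25 ⇒ 0x49007 (P1/RW1/US1/PS0)
  lvl1: tbl 0x49, slot 7 ⇒ 0x6D002 (P0/RW1/US0/PS0)
  ⇒ fault: PAGE_NOT_PRESENT  — 2 lookups
#3 VA=0xD0581E003EA (r,kernel):
  lvl0: tbl 0x31, slot 26 ⇒ 0x4C007 (P1/RW1/US1/PS0)
  lvl1: tbl 0x4C, slot 22 ⇒ 0x4D007 (P1/RW1/US1/PS0)
  lvl2: tbl 0x4D, slot 15 ⇒ 0x4F007 (P1/RW1/US1/PS0)
  lvl3: tbl 0x4F, slot 0 ⇒ 0x52007 (P1/RW1/US1/PS0)
  → PA=0x523EA  (4 entries read)

Entries read for #0: 4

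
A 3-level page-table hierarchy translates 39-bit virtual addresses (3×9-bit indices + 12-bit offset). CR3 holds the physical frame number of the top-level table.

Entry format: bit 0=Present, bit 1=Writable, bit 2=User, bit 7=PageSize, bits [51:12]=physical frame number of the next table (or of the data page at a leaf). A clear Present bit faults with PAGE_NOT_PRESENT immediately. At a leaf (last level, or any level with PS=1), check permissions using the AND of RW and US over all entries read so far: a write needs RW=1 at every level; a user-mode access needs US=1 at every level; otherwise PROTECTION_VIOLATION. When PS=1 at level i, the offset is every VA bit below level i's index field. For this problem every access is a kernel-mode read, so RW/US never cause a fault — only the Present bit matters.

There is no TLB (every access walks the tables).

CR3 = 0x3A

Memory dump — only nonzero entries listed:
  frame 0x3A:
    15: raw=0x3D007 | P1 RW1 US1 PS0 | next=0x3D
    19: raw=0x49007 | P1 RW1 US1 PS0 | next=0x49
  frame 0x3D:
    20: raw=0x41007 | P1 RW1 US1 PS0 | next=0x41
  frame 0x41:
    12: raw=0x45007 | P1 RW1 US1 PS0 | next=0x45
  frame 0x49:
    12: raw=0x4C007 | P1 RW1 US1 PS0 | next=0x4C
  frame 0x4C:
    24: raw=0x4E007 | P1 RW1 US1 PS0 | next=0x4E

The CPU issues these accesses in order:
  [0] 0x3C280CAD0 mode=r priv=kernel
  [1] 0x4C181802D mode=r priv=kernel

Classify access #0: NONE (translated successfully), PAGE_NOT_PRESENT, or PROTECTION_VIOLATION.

Trace:
#0 VA=0x3C280CAD0 (r,kernel):
  L0: frame=0x3A idx=15 entry=0x3D007 [P=1 RW=1 US=1 PS=0]
  L1: frame=0x3D idx=20 entry=0x41007 [P=1 RW=1 US=1 PS=0]
  L2: frame=0x41 idx=12 entry=0x45007 [P=1 RW=1 US=1 PS=0]
  → PA=0x45AD0  (3 entries read)
#1 VA=0x4C181802D (r,kernel):
  L0: frame=0x3A idx=19 entry=0x49007 [P=1 RW=1 US=1 PS=0]
  L1: frame=0x49 idx=12 entry=0x4C007 [P=1 RW=1 US=1 PS=0]
  L2: frame=0x4C idx=24 entry=0x4E007 [P=1 RW=1 US=1 PS=0]
  → PA=0x4E02D  (3 entries read)

Access #0 fault: NONE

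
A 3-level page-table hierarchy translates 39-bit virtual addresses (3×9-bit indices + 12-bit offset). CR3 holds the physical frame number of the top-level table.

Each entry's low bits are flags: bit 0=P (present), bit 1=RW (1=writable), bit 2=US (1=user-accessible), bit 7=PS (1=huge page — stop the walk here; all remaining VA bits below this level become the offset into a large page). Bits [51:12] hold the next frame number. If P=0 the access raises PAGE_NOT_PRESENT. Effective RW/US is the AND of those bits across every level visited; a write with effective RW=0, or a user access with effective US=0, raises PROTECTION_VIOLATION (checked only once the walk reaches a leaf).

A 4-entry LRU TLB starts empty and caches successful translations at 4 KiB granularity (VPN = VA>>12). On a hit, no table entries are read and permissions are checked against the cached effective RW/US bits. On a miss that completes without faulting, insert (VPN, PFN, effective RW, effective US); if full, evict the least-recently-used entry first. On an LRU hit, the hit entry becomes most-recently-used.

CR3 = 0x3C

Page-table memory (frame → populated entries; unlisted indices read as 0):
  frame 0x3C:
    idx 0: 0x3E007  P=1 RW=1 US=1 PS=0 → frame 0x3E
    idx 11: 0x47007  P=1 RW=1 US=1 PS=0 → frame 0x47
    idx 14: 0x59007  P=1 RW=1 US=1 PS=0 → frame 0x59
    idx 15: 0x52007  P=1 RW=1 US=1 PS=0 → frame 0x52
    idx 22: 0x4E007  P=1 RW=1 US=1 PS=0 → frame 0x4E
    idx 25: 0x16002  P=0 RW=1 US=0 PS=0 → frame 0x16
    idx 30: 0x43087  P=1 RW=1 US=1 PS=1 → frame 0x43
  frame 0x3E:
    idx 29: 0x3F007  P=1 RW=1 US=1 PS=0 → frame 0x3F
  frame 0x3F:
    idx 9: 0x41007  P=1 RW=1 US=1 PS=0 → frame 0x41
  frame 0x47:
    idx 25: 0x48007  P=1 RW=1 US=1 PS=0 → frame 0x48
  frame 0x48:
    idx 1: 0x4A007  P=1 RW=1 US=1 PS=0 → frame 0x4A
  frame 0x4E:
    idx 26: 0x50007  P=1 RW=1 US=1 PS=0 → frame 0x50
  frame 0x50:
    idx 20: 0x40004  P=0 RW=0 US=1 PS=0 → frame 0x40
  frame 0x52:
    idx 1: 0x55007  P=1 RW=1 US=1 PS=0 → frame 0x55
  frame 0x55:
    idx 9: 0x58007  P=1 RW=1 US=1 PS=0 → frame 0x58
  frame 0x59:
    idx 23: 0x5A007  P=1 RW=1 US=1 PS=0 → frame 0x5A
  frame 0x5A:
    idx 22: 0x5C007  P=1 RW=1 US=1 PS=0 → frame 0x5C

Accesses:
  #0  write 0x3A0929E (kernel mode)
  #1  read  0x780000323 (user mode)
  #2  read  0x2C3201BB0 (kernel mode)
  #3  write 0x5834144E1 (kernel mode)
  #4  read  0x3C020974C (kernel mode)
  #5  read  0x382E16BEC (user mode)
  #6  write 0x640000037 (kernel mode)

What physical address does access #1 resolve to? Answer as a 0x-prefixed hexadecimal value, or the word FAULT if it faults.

Trace:
#0 VA=0x3A0929E (w,kernel):
  [0] read 0x3C idx=0: raw=0x3E007 flags P=1 W=1 U=1 S=0
  [1] read 0x3E idx=29: raw=0x3F007 flags P=1 W=1 U=1 S=0
  [2] read 0x3F idx=9: raw=0x41007 flags P=1 W=1 U=1 S=0
  → PA=0x4129E  (3 entries read)
#1 VA=0x780000323 (r,user):
  [0] read 0x3C idx=30: raw=0x43087 flags P=1 W=1 U=1 S=1
  → PA=0x43323 (huge @L0)  (1 entries read)
#2 VA=0x2C3201BB0 (r,kernel):
  [0] read 0x3C idx=11: raw=0x47007 flags P=1 W=1 U=1 S=0
  [1] read 0x47 idx=25: raw=0x48007 flags P=1 W=1 U=1 S=0
  [2] read 0x48 idx=1: raw=0x4A007 flags P=1 W=1 U=1 S=0
  → PA=0x4ABB0  (3 entries read)
#3 VA=0x5834144E1 (w,kernel):
  [0] read 0x3C idx=22: raw=0x4E007 flags P=1 W=1 U=1 S=0
  [1] read 0x4E idx=26: raw=0x50007 flags P=1 W=1 U=1 S=0
  [2] read 0x50 idx=20: raw=0x40004 flags P=0 W=0 U=1 S=0
  ✗ PAGE_NOT_PRESENT  [3 reads]
#4 VA=0x3C020974C (r,kernel):
  [0] read 0x3C idx=15: raw=0x52007 flags P=1 W=1 U=1 S=0
  [1] read 0x52 idx=1: raw=0x55007 flags P=1 W=1 U=1 S=0
  [2] read 0x55 idx=9: raw=0x58007 flags P=1 W=1 U=1 S=0
  → PA=0x5874C  (3 entries read)
#5 VA=0x382E16BEC (r,user):
  [0] read 0x3C idx=14: raw=0x59007 flags P=1 W=1 U=1 S=0
  [1] read 0x59 idx=23: raw=0x5A007 flags P=1 W=1 U=1 S=0
  [2] read 0x5A idx=22: raw=0x5C007 flags P=1 W=1 U=1 S=0
  → PA=0x5CBEC  (3 entries read)
#6 VA=0x640000037 (w,kernel):
  [0] read 0x3C idx=25: raw=0x16002 flags P=0 W=1 U=0 S=0
  ✗ PAGE_NOT_PRESENT  [1 reads]

Access #1 PA: 0x43323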